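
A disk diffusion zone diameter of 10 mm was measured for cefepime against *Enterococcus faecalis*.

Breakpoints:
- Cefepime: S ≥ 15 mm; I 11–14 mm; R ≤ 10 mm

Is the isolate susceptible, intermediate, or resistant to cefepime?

Cefepime: 10 mm is ≤ 10 mm → R

R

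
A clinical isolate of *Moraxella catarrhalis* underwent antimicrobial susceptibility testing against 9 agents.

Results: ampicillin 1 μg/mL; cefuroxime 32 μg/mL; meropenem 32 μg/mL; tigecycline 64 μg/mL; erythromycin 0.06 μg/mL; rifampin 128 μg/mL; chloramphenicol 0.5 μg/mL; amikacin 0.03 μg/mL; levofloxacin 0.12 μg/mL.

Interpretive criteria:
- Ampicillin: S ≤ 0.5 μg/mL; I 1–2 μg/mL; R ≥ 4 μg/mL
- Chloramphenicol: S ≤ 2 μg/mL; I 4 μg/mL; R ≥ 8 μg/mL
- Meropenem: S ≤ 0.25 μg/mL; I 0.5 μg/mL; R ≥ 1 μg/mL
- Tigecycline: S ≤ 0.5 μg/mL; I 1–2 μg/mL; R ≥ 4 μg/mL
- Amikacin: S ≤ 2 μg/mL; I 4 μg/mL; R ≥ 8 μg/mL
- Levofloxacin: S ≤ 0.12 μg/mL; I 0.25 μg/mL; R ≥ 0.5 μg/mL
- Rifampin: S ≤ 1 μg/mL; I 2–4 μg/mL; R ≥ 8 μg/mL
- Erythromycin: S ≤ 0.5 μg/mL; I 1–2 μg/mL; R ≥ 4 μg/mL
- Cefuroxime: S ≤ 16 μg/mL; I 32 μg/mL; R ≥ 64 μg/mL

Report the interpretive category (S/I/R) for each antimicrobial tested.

I, I, R, R, S, R, S, S, S

Ampicillin: 1 μg/mL is in 1–2 μg/mL — Intermediate
Cefuroxime (32 μg/mL) = 32 μg/mL → I
Meropenem: 32 μg/mL is ≥ 1 μg/mL ⇒ R
Tigecycline: 64 μg/mL is ≥ 4 μg/mL → resistant
Erythromycin (0.06 μg/mL) ≤ 0.5 μg/mL → susceptible
Rifampin 128 μg/mL: ≥ 8 μg/mL — R
Chloramphenicol: 0.5 μg/mL is ≤ 2 μg/mL → susceptible
Amikacin: 0.03 μg/mL is ≤ 2 μg/mL → susceptible
Levofloxacin: 0.12 μg/mL is ≤ 0.12 μg/mL ⇒ susceptible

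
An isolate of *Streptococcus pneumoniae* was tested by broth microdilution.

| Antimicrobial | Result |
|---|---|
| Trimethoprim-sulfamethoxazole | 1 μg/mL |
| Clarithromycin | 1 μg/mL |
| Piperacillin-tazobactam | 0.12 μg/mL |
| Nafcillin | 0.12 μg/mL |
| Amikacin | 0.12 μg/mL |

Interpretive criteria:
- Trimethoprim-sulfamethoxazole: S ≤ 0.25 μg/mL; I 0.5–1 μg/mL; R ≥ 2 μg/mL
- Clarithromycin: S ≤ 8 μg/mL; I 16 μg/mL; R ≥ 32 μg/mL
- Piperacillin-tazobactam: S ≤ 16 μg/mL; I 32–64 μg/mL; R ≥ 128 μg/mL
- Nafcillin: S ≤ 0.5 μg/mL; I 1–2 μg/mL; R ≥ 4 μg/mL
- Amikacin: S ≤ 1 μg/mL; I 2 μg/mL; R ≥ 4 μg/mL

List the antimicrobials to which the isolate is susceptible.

clarithromycin, piperacillin-tazobactam, nafcillin, amikacin

Trimethoprim-sulfamethoxazole 1 μg/mL: in 0.5–1 μg/mL — I
Clarithromycin 1 μg/mL: ≤ 8 μg/mL ⇒ S
Piperacillin-tazobactam 0.12 μg/mL: ≤ 16 μg/mL → Susceptible
Nafcillin 0.12 μg/mL: ≤ 0.5 μg/mL ⇒ Susceptible
Amikacin: 0.12 μg/mL is ≤ 1 μg/mL ⇒ Susceptible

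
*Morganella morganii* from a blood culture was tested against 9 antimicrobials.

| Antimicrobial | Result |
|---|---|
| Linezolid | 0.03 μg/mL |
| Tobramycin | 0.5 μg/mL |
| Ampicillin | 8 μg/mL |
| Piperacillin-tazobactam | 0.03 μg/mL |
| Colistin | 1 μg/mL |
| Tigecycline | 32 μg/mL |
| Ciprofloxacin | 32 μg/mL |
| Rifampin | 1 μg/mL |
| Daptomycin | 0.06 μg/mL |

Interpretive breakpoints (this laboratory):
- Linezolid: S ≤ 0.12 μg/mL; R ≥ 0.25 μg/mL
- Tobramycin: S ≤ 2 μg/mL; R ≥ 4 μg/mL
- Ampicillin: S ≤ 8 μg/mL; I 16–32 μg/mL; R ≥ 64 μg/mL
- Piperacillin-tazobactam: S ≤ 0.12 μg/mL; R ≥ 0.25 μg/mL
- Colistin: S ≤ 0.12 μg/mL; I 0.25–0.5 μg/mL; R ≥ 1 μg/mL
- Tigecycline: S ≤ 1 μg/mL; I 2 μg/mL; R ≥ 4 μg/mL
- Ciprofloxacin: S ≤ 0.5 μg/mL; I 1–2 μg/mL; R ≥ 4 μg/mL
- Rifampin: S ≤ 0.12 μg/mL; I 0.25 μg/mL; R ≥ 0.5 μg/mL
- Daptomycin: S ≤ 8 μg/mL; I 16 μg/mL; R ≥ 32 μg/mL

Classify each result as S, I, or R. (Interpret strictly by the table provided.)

S, S, S, S, R, R, R, R, S

Linezolid (0.03 μg/mL) ≤ 0.12 μg/mL — S
Tobramycin: 0.5 μg/mL is ≤ 2 μg/mL — S
Ampicillin: 8 μg/mL is ≤ 8 μg/mL ⇒ Susceptible
Piperacillin-tazobactam: 0.03 μg/mL is ≤ 0.12 μg/mL — susceptible
Colistin 1 μg/mL: ≥ 1 μg/mL — R
Tigecycline 32 μg/mL: ≥ 4 μg/mL — Resistant
Ciprofloxacin (32 μg/mL) ≥ 4 μg/mL ⇒ resistant
Rifampin (1 μg/mL) ≥ 0.5 μg/mL ⇒ Resistant
Daptomycin: 0.06 μg/mL is ≤ 8 μg/mL — S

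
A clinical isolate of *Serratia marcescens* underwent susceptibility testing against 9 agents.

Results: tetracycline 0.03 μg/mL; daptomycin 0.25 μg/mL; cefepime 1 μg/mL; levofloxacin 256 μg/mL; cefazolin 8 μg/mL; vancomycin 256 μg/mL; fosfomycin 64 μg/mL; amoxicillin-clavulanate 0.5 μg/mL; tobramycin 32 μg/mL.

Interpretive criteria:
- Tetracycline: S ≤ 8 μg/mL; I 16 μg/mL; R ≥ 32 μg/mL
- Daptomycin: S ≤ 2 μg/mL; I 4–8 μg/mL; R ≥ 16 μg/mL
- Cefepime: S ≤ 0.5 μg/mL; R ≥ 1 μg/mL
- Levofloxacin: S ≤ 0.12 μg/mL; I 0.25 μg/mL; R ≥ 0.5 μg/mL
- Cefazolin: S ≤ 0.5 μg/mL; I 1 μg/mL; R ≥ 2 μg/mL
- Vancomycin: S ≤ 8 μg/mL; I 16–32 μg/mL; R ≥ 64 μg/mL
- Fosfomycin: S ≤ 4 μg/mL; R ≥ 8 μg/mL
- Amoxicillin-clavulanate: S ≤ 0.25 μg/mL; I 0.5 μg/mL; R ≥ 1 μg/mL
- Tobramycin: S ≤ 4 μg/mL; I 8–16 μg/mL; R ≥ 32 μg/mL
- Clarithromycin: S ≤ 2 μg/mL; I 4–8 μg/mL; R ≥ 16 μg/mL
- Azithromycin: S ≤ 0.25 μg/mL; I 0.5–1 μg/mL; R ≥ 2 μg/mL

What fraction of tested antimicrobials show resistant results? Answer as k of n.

6 of 9

Tetracycline 0.03 μg/mL: ≤ 8 μg/mL — susceptible
Daptomycin (0.25 μg/mL) ≤ 2 μg/mL → susceptible
Cefepime (1 μg/mL) ≥ 1 μg/mL — R
Levofloxacin (256 μg/mL) ≥ 0.5 μg/mL — Resistant
Cefazolin: 8 μg/mL is ≥ 2 μg/mL → R
Vancomycin: 256 μg/mL is ≥ 64 μg/mL — resistant
Fosfomycin: 64 μg/mL is ≥ 8 μg/mL ⇒ resistant
Amoxicillin-clavulanate: 0.5 μg/mL is = 0.5 μg/mL — intermediate
Tobramycin (32 μg/mL) ≥ 32 μg/mL → R
Resistant: 6/9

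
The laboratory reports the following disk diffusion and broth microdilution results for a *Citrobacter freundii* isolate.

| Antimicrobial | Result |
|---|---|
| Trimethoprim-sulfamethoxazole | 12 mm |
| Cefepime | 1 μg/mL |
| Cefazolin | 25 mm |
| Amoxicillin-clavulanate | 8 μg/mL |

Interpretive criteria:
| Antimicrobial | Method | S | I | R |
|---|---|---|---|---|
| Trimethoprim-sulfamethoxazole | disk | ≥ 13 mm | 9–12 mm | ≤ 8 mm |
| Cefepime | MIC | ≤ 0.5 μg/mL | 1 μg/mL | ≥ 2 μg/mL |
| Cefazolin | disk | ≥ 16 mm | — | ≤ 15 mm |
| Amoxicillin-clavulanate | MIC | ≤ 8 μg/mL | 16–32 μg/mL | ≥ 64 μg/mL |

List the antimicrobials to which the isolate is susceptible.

Trimethoprim-sulfamethoxazole: 12 mm is in 9–12 mm — I
Cefepime 1 μg/mL: = 1 μg/mL — I
Cefazolin 25 mm: ≥ 16 mm — Susceptible
Amoxicillin-clavulanate 8 μg/mL: ≤ 8 μg/mL ⇒ Susceptible

cefazolin, amoxicillin-clavulanate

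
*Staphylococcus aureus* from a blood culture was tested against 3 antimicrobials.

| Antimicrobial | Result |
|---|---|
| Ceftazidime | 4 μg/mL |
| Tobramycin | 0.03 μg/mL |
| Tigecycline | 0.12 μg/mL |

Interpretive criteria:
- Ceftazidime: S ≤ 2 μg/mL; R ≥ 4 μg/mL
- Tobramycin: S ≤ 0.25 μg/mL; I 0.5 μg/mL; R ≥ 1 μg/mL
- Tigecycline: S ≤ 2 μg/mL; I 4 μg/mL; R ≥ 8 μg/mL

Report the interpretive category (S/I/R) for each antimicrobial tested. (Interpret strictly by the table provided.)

R, S, S

Ceftazidime: 4 μg/mL is ≥ 4 μg/mL — Resistant
Tobramycin: 0.03 μg/mL is ≤ 0.25 μg/mL ⇒ Susceptible
Tigecycline 0.12 μg/mL: ≤ 2 μg/mL → S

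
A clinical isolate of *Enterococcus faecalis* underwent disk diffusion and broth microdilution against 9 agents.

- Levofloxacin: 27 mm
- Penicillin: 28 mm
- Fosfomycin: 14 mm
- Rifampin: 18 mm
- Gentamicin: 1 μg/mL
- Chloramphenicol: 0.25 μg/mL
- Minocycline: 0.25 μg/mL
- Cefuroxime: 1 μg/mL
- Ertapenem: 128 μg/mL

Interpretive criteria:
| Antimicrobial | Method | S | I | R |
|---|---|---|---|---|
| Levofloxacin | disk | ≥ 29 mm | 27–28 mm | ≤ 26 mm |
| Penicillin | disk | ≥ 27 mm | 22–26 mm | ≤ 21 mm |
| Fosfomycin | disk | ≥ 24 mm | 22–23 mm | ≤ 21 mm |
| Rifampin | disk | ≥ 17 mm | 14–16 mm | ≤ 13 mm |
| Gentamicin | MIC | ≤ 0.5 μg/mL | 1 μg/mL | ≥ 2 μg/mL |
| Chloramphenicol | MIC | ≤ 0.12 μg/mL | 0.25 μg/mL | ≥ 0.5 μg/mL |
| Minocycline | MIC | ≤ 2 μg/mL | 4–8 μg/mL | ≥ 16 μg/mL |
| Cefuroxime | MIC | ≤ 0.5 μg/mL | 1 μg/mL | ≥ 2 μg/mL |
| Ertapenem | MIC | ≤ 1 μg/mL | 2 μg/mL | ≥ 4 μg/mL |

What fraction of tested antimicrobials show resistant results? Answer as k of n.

Levofloxacin: 27 mm is in 27–28 mm ⇒ I
Penicillin 28 mm: ≥ 27 mm — S
Fosfomycin: 14 mm is ≤ 21 mm ⇒ Resistant
Rifampin: 18 mm is ≥ 17 mm → susceptible
Gentamicin: 1 μg/mL is = 1 μg/mL → I
Chloramphenicol: 0.25 μg/mL is = 0.25 μg/mL ⇒ Intermediate
Minocycline 0.25 μg/mL: ≤ 2 μg/mL — Susceptible
Cefuroxime 1 μg/mL: = 1 μg/mL ⇒ Intermediate
Ertapenem: 128 μg/mL is ≥ 4 μg/mL — R
Resistant: 2/9

2 of 9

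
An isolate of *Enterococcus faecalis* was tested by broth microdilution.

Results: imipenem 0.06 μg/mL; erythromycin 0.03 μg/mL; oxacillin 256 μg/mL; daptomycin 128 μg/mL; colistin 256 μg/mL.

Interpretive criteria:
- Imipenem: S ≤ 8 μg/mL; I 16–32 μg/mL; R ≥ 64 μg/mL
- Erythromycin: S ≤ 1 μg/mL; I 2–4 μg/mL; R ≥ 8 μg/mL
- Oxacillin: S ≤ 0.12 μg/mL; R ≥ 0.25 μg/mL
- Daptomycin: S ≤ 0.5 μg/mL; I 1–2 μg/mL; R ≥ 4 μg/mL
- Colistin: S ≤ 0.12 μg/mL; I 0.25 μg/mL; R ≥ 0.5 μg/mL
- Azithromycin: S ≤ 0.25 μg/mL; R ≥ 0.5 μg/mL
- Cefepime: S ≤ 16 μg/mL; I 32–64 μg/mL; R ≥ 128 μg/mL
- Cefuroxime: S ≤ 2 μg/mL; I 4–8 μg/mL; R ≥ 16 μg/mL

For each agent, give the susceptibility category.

Imipenem: 0.06 μg/mL is ≤ 8 μg/mL ⇒ Susceptible
Erythromycin (0.03 μg/mL) ≤ 1 μg/mL — S
Oxacillin: 256 μg/mL is ≥ 0.25 μg/mL → R
Daptomycin 128 μg/mL: ≥ 4 μg/mL → R
Colistin: 256 μg/mL is ≥ 0.5 μg/mL → R

S, S, R, R, R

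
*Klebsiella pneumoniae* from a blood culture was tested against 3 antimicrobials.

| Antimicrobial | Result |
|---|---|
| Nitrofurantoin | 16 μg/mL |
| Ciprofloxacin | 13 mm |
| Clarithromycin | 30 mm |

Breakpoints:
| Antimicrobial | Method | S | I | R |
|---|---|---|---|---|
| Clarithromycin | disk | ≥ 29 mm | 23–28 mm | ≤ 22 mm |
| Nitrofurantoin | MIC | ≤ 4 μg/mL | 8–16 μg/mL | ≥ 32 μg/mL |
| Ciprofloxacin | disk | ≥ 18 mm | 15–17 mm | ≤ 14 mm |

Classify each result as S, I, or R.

I, R, S

Nitrofurantoin (16 μg/mL) in 8–16 μg/mL — intermediate
Ciprofloxacin 13 mm: ≤ 14 mm — R
Clarithromycin 30 mm: ≥ 29 mm → S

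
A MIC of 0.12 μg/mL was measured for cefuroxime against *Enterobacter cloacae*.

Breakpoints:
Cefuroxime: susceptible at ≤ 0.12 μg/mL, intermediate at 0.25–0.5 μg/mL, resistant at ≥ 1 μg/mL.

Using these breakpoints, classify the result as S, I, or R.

Susceptible

Cefuroxime (0.12 μg/mL) ≤ 0.12 μg/mL → S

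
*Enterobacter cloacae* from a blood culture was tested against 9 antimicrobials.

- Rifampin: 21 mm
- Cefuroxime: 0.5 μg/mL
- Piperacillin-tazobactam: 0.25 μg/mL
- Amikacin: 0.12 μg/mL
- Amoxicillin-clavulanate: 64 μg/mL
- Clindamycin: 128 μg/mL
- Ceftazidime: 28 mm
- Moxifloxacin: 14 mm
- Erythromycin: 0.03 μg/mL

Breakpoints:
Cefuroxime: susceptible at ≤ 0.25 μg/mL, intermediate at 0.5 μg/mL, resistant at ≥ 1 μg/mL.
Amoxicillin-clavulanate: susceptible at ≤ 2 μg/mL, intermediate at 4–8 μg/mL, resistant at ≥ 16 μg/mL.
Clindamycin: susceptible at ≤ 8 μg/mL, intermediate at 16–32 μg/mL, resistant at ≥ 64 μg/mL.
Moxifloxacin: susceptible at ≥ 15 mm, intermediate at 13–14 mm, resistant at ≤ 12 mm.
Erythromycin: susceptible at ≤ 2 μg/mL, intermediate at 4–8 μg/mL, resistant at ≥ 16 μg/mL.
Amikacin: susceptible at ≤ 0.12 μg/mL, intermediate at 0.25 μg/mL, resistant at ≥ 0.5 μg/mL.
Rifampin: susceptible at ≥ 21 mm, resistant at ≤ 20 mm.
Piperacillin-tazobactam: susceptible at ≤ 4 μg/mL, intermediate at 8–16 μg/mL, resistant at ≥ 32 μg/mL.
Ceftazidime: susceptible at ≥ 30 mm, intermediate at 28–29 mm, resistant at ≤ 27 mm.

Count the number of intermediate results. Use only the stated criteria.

3

Rifampin: 21 mm is ≥ 21 mm ⇒ S
Cefuroxime: 0.5 μg/mL is = 0.5 μg/mL → intermediate
Piperacillin-tazobactam (0.25 μg/mL) ≤ 4 μg/mL → S
Amikacin: 0.12 μg/mL is ≤ 0.12 μg/mL — Susceptible
Amoxicillin-clavulanate 64 μg/mL: ≥ 16 μg/mL → Resistant
Clindamycin: 128 μg/mL is ≥ 64 μg/mL → Resistant
Ceftazidime: 28 mm is in 28–29 mm → intermediate
Moxifloxacin 14 mm: in 13–14 mm — intermediate
Erythromycin: 0.03 μg/mL is ≤ 2 μg/mL ⇒ S
Intermediate: 3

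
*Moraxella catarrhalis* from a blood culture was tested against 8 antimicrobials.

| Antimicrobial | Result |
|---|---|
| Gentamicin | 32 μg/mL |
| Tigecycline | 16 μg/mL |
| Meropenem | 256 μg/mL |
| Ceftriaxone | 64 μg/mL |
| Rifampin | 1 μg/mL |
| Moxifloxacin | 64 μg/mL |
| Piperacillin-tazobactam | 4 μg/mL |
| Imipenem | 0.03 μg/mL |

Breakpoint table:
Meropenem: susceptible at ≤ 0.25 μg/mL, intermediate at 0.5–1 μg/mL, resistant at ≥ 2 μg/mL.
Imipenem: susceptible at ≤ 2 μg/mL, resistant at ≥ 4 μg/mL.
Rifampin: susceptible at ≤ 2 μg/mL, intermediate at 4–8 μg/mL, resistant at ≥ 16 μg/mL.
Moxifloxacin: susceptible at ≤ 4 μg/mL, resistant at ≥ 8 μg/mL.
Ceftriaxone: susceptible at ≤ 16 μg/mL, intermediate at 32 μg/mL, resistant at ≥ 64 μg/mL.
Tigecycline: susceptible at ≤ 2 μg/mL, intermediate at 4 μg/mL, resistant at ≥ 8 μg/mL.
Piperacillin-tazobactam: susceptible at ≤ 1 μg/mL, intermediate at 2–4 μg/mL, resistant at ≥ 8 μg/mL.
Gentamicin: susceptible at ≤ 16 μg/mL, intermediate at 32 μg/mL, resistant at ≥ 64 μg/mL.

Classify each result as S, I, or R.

I, R, R, R, S, R, I, S

Gentamicin (32 μg/mL) = 32 μg/mL ⇒ Intermediate
Tigecycline (16 μg/mL) ≥ 8 μg/mL ⇒ resistant
Meropenem 256 μg/mL: ≥ 2 μg/mL — R
Ceftriaxone: 64 μg/mL is ≥ 64 μg/mL → resistant
Rifampin (1 μg/mL) ≤ 2 μg/mL ⇒ Susceptible
Moxifloxacin (64 μg/mL) ≥ 8 μg/mL — resistant
Piperacillin-tazobactam (4 μg/mL) in 2–4 μg/mL ⇒ Intermediate
Imipenem 0.03 μg/mL: ≤ 2 μg/mL → susceptible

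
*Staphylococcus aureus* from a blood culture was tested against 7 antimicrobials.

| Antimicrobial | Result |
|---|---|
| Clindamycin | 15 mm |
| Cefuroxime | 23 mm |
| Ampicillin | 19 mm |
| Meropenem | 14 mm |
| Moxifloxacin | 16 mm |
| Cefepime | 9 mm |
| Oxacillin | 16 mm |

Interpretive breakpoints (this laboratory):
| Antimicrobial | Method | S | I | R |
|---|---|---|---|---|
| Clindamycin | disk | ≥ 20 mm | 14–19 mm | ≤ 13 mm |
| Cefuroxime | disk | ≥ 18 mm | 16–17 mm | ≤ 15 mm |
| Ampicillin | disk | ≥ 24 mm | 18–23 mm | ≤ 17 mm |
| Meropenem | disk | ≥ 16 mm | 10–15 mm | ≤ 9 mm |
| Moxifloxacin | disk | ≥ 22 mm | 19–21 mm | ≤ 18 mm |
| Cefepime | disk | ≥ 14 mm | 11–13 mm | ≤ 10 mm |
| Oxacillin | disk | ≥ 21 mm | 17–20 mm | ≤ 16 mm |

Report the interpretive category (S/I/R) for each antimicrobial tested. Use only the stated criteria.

I, S, I, I, R, R, R

Clindamycin: 15 mm is in 14–19 mm — Intermediate
Cefuroxime (23 mm) ≥ 18 mm → susceptible
Ampicillin (19 mm) in 18–23 mm → Intermediate
Meropenem 14 mm: in 10–15 mm ⇒ intermediate
Moxifloxacin 16 mm: ≤ 18 mm → resistant
Cefepime: 9 mm is ≤ 10 mm → resistant
Oxacillin: 16 mm is ≤ 16 mm — resistant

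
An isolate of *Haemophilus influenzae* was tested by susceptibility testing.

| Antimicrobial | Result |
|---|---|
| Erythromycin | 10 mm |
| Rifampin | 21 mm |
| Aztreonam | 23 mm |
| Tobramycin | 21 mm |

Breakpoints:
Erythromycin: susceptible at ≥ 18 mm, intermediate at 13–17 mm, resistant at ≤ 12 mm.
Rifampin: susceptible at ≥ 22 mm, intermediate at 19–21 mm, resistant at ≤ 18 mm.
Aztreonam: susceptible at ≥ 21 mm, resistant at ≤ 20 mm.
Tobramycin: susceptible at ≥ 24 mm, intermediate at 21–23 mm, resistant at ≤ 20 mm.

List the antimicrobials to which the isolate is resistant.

erythromycin

Erythromycin: 10 mm is ≤ 12 mm ⇒ Resistant
Rifampin 21 mm: in 19–21 mm — I
Aztreonam (23 mm) ≥ 21 mm — S
Tobramycin (21 mm) in 21–23 mm — Intermediate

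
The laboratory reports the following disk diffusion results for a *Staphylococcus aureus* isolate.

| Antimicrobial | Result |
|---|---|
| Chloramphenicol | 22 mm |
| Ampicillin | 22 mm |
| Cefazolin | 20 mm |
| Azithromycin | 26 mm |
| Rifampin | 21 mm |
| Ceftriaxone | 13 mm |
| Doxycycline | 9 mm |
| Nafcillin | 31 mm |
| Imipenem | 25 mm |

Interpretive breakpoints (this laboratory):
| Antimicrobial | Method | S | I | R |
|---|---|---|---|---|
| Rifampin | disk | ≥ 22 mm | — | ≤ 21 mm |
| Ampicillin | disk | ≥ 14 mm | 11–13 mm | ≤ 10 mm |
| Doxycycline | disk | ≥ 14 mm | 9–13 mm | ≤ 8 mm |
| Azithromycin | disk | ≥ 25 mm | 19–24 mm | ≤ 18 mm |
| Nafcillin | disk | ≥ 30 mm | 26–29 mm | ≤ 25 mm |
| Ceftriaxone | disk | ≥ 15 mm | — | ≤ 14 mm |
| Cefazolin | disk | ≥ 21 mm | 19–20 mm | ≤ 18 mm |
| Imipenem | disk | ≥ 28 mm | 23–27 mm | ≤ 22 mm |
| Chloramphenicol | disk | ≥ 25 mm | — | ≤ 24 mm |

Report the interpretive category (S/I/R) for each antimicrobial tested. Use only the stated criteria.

R, S, I, S, R, R, I, S, I

Chloramphenicol 22 mm: ≤ 24 mm ⇒ resistant
Ampicillin (22 mm) ≥ 14 mm → susceptible
Cefazolin: 20 mm is in 19–20 mm ⇒ Intermediate
Azithromycin: 26 mm is ≥ 25 mm — S
Rifampin: 21 mm is ≤ 21 mm ⇒ R
Ceftriaxone (13 mm) ≤ 14 mm → Resistant
Doxycycline 9 mm: in 9–13 mm ⇒ I
Nafcillin 31 mm: ≥ 30 mm ⇒ Susceptible
Imipenem (25 mm) in 23–27 mm ⇒ Intermediate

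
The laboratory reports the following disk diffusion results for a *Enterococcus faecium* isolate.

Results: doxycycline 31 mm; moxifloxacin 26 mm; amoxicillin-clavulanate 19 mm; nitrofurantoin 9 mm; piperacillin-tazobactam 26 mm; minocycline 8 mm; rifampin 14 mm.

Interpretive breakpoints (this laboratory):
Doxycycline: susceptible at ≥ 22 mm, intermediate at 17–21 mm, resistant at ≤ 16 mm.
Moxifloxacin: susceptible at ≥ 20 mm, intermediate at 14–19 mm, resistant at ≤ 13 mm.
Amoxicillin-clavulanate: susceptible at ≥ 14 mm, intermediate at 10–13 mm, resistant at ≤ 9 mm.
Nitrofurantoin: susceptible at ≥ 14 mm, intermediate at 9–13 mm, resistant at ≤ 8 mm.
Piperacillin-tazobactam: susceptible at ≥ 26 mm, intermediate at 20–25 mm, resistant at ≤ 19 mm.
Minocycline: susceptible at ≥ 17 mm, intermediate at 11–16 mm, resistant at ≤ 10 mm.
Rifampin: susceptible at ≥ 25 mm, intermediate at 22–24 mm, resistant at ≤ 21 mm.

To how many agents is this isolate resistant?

Doxycycline 31 mm: ≥ 22 mm ⇒ susceptible
Moxifloxacin: 26 mm is ≥ 20 mm ⇒ Susceptible
Amoxicillin-clavulanate (19 mm) ≥ 14 mm — S
Nitrofurantoin 9 mm: in 9–13 mm → Intermediate
Piperacillin-tazobactam: 26 mm is ≥ 26 mm → Susceptible
Minocycline: 8 mm is ≤ 10 mm → resistant
Rifampin (14 mm) ≤ 21 mm — R
Resistant: 2

2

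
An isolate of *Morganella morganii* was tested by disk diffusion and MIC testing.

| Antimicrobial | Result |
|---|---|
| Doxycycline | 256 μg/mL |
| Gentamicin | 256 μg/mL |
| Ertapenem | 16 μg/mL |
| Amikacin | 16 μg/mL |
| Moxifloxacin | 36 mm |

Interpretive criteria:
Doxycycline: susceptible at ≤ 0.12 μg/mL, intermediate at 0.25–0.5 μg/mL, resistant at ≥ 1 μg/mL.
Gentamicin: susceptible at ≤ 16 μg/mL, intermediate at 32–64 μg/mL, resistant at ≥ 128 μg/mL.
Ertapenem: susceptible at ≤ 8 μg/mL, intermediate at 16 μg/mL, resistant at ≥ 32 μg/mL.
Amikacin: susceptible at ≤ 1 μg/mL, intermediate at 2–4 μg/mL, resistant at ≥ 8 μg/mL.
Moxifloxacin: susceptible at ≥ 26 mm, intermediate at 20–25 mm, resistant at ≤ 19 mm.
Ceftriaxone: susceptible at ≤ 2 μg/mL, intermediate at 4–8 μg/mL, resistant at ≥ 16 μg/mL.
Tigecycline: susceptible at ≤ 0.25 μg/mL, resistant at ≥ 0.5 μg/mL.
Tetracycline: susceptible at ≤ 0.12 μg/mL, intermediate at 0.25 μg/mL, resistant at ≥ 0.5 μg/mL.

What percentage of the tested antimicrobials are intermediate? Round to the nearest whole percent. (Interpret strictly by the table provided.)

Doxycycline (256 μg/mL) ≥ 1 μg/mL ⇒ R
Gentamicin: 256 μg/mL is ≥ 128 μg/mL — resistant
Ertapenem: 16 μg/mL is = 16 μg/mL — I
Amikacin (16 μg/mL) ≥ 8 μg/mL — Resistant
Moxifloxacin (36 mm) ≥ 26 mm ⇒ S
Intermediate: 1/5

20%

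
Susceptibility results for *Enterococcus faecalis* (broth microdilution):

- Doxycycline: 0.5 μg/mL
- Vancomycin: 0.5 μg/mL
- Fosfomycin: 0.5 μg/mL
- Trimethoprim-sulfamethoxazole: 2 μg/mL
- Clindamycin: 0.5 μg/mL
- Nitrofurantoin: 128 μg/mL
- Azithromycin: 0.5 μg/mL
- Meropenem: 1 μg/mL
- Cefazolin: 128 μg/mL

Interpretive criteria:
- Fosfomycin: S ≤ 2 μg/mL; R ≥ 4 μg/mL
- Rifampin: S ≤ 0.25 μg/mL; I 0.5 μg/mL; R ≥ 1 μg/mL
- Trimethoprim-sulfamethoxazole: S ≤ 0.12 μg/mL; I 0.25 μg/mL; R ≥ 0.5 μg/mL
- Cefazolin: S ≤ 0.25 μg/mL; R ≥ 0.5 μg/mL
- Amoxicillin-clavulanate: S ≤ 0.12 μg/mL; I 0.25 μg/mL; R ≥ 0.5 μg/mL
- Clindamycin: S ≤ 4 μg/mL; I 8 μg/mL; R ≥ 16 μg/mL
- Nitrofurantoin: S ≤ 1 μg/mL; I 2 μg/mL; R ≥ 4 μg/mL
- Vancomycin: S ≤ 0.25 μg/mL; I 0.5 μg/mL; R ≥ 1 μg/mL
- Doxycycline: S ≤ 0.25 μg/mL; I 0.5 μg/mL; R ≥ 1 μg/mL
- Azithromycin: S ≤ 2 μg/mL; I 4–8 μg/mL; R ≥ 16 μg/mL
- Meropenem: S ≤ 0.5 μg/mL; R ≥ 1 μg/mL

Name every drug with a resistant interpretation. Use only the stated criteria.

Doxycycline: 0.5 μg/mL is = 0.5 μg/mL — Intermediate
Vancomycin 0.5 μg/mL: = 0.5 μg/mL ⇒ I
Fosfomycin (0.5 μg/mL) ≤ 2 μg/mL → S
Trimethoprim-sulfamethoxazole 2 μg/mL: ≥ 0.5 μg/mL ⇒ Resistant
Clindamycin 0.5 μg/mL: ≤ 4 μg/mL ⇒ Susceptible
Nitrofurantoin: 128 μg/mL is ≥ 4 μg/mL ⇒ R
Azithromycin 0.5 μg/mL: ≤ 2 μg/mL — Susceptible
Meropenem (1 μg/mL) ≥ 1 μg/mL ⇒ resistant
Cefazolin (128 μg/mL) ≥ 0.5 μg/mL — R

trimethoprim-sulfamethoxazole, nitrofurantoin, meropenem, cefazolin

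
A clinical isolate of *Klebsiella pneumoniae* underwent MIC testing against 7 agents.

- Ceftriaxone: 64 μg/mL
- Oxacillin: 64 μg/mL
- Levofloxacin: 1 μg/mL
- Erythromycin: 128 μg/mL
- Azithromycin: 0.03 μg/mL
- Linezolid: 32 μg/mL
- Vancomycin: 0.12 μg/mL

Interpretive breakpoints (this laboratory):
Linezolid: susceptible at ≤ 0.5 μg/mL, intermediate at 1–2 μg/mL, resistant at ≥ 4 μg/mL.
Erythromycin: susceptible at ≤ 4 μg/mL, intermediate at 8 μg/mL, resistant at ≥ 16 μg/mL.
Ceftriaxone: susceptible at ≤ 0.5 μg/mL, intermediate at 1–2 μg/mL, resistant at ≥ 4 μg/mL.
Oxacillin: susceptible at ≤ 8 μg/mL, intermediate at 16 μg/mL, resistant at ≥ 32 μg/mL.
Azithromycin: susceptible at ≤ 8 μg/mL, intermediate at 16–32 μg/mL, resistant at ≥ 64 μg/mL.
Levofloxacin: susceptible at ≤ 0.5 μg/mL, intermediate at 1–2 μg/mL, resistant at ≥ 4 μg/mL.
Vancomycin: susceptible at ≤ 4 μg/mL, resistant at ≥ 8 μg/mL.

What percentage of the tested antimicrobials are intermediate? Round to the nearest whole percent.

Ceftriaxone (64 μg/mL) ≥ 4 μg/mL ⇒ resistant
Oxacillin (64 μg/mL) ≥ 32 μg/mL — resistant
Levofloxacin 1 μg/mL: in 1–2 μg/mL ⇒ intermediate
Erythromycin 128 μg/mL: ≥ 16 μg/mL — R
Azithromycin: 0.03 μg/mL is ≤ 8 μg/mL ⇒ S
Linezolid 32 μg/mL: ≥ 4 μg/mL → R
Vancomycin 0.12 μg/mL: ≤ 4 μg/mL — S
Intermediate: 1/7

14%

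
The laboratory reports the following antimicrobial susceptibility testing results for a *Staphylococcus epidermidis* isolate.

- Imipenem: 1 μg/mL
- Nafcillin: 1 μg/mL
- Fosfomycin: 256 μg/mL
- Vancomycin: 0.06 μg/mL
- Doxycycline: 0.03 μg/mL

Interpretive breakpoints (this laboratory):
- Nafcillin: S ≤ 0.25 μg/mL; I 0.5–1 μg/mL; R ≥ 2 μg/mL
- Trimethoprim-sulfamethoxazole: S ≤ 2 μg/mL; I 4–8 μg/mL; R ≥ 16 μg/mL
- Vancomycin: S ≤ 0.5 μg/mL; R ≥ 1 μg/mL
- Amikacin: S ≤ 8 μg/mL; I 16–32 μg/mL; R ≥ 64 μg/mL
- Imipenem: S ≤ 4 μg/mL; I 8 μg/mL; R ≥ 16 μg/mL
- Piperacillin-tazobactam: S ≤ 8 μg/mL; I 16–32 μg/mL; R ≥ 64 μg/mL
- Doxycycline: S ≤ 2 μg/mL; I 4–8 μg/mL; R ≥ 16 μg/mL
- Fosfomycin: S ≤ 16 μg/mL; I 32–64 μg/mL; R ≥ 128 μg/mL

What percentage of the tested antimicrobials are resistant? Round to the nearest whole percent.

20%

Imipenem 1 μg/mL: ≤ 4 μg/mL → S
Nafcillin: 1 μg/mL is in 0.5–1 μg/mL → Intermediate
Fosfomycin 256 μg/mL: ≥ 128 μg/mL — R
Vancomycin (0.06 μg/mL) ≤ 0.5 μg/mL → Susceptible
Doxycycline (0.03 μg/mL) ≤ 2 μg/mL — Susceptible
Resistant: 1/5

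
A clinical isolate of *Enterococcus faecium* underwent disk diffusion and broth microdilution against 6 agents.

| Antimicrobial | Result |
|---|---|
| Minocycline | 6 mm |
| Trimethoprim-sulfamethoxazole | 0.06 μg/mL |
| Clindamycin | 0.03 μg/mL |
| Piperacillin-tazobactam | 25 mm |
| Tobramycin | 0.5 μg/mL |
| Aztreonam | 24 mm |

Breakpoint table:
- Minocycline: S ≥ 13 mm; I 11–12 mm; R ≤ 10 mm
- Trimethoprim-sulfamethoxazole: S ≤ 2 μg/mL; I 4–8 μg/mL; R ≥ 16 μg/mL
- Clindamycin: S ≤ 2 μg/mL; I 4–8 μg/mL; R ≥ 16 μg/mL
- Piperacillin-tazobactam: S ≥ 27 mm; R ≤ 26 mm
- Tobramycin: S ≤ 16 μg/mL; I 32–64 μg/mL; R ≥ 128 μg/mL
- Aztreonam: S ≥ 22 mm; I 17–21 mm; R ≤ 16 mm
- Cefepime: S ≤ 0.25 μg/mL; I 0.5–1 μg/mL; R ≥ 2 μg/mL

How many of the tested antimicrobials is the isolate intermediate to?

Minocycline 6 mm: ≤ 10 mm — resistant
Trimethoprim-sulfamethoxazole: 0.06 μg/mL is ≤ 2 μg/mL ⇒ susceptible
Clindamycin 0.03 μg/mL: ≤ 2 μg/mL — S
Piperacillin-tazobactam: 25 mm is ≤ 26 mm — Resistant
Tobramycin 0.5 μg/mL: ≤ 16 μg/mL → susceptible
Aztreonam: 24 mm is ≥ 22 mm ⇒ Susceptible
Intermediate: 0

0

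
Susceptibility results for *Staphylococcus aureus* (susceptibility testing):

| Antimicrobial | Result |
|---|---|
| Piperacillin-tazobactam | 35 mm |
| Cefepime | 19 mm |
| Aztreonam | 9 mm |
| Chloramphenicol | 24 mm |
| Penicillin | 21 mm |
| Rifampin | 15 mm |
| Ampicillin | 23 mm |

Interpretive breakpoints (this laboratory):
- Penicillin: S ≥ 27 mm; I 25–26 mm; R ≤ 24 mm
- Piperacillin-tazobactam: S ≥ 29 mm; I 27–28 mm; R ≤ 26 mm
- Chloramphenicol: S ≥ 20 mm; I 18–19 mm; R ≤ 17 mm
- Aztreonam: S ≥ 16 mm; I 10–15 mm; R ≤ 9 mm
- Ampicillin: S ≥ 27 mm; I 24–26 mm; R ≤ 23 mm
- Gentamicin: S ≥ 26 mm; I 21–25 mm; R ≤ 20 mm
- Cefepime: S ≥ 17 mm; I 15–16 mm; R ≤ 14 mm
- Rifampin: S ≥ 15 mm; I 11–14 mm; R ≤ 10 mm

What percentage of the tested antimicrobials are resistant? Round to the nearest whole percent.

43%

Piperacillin-tazobactam: 35 mm is ≥ 29 mm → Susceptible
Cefepime 19 mm: ≥ 17 mm ⇒ susceptible
Aztreonam 9 mm: ≤ 9 mm — resistant
Chloramphenicol (24 mm) ≥ 20 mm — Susceptible
Penicillin (21 mm) ≤ 24 mm — R
Rifampin: 15 mm is ≥ 15 mm → susceptible
Ampicillin (23 mm) ≤ 23 mm ⇒ Resistant
Resistant: 3/7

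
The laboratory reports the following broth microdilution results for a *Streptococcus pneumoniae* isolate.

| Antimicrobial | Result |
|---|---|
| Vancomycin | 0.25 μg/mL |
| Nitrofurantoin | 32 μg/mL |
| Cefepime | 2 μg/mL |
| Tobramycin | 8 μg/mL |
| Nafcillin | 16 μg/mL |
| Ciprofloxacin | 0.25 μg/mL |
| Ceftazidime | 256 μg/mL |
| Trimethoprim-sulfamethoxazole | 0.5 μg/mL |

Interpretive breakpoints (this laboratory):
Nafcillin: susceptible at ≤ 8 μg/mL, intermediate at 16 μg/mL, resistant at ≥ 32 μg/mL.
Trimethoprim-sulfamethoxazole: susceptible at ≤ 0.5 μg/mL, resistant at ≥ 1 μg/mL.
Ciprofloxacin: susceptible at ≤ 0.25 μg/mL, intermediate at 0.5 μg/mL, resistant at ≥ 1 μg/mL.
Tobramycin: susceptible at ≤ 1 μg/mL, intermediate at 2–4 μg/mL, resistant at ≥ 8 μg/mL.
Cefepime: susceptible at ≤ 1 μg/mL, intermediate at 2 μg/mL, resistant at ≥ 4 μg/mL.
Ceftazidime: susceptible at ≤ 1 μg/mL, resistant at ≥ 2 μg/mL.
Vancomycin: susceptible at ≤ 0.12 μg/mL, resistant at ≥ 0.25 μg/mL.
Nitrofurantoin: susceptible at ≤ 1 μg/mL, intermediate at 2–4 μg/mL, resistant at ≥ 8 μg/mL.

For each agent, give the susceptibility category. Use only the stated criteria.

R, R, I, R, I, S, R, S

Vancomycin 0.25 μg/mL: ≥ 0.25 μg/mL ⇒ resistant
Nitrofurantoin: 32 μg/mL is ≥ 8 μg/mL ⇒ Resistant
Cefepime (2 μg/mL) = 2 μg/mL → intermediate
Tobramycin 8 μg/mL: ≥ 8 μg/mL ⇒ Resistant
Nafcillin (16 μg/mL) = 16 μg/mL ⇒ I
Ciprofloxacin (0.25 μg/mL) ≤ 0.25 μg/mL — S
Ceftazidime (256 μg/mL) ≥ 2 μg/mL ⇒ resistant
Trimethoprim-sulfamethoxazole 0.5 μg/mL: ≤ 0.5 μg/mL → S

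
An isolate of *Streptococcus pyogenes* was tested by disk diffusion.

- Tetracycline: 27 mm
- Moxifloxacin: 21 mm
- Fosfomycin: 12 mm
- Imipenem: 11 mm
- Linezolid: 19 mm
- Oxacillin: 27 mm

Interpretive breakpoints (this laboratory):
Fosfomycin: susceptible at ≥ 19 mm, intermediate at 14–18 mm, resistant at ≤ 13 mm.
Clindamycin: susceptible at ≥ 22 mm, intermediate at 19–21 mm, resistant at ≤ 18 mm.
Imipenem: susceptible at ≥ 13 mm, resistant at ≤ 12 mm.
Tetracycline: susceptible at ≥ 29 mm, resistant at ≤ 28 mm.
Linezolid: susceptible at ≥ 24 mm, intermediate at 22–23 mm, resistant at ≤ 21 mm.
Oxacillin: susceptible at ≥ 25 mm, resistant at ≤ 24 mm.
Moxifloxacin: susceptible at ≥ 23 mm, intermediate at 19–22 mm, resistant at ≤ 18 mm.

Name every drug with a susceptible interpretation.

oxacillin

Tetracycline (27 mm) ≤ 28 mm — R
Moxifloxacin 21 mm: in 19–22 mm ⇒ I
Fosfomycin: 12 mm is ≤ 13 mm → resistant
Imipenem: 11 mm is ≤ 12 mm — R
Linezolid: 19 mm is ≤ 21 mm — resistant
Oxacillin 27 mm: ≥ 25 mm → Susceptible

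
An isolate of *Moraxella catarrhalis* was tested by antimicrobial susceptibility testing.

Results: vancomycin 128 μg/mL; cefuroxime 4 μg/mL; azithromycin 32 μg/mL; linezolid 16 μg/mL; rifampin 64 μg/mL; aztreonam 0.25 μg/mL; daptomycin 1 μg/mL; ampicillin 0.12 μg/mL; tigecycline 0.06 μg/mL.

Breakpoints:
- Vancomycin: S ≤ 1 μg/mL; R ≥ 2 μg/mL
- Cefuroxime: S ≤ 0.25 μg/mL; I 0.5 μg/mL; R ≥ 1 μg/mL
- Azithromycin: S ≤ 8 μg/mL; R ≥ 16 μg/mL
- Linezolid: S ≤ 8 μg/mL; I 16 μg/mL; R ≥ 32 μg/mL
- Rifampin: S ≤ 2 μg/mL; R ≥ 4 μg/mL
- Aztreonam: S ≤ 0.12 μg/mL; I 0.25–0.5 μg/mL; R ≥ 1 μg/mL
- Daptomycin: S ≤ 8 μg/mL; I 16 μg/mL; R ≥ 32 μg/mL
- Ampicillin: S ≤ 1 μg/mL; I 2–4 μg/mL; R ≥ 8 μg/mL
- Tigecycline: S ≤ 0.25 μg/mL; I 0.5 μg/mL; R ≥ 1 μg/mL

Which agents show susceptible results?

daptomycin, ampicillin, tigecycline

Vancomycin (128 μg/mL) ≥ 2 μg/mL — resistant
Cefuroxime 4 μg/mL: ≥ 1 μg/mL — Resistant
Azithromycin: 32 μg/mL is ≥ 16 μg/mL — Resistant
Linezolid (16 μg/mL) = 16 μg/mL → intermediate
Rifampin 64 μg/mL: ≥ 4 μg/mL — Resistant
Aztreonam: 0.25 μg/mL is in 0.25–0.5 μg/mL → I
Daptomycin: 1 μg/mL is ≤ 8 μg/mL → susceptible
Ampicillin (0.12 μg/mL) ≤ 1 μg/mL ⇒ susceptible
Tigecycline: 0.06 μg/mL is ≤ 0.25 μg/mL → S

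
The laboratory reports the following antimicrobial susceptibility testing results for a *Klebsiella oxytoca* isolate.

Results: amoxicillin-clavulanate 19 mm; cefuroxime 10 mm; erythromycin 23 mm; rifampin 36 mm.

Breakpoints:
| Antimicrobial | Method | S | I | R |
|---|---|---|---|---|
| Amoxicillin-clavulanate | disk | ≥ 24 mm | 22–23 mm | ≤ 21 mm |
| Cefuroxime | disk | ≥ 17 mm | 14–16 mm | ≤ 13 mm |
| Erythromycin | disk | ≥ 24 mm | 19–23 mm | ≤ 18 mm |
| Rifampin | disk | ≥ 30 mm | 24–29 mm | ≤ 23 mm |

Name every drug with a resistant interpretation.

amoxicillin-clavulanate, cefuroxime

Amoxicillin-clavulanate 19 mm: ≤ 21 mm → resistant
Cefuroxime (10 mm) ≤ 13 mm — resistant
Erythromycin (23 mm) in 19–23 mm ⇒ I
Rifampin 36 mm: ≥ 30 mm ⇒ Susceptible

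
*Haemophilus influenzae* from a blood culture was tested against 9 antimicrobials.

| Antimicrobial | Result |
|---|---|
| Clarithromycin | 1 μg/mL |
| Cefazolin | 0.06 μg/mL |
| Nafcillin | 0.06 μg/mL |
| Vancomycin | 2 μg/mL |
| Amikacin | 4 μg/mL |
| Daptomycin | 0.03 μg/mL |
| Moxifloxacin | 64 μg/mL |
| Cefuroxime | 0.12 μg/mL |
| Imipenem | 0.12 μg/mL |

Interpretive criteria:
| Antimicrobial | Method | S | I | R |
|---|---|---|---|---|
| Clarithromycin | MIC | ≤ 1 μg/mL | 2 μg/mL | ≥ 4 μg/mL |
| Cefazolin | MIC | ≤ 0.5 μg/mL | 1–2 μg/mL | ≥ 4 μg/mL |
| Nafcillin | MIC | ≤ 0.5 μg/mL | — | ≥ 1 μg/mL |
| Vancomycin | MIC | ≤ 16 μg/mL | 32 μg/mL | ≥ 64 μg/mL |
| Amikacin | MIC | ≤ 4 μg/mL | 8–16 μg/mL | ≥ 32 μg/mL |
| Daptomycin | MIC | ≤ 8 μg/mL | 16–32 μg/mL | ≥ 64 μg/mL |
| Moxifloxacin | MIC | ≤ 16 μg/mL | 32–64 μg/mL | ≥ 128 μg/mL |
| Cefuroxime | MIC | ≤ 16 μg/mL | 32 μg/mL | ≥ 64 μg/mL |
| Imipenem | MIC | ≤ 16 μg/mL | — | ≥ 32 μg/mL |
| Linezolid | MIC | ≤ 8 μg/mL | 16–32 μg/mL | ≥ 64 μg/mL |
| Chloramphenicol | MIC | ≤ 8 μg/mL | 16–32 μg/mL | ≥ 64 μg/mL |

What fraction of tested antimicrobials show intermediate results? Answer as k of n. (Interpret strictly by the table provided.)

Clarithromycin 1 μg/mL: ≤ 1 μg/mL ⇒ susceptible
Cefazolin: 0.06 μg/mL is ≤ 0.5 μg/mL ⇒ Susceptible
Nafcillin (0.06 μg/mL) ≤ 0.5 μg/mL → S
Vancomycin (2 μg/mL) ≤ 16 μg/mL ⇒ S
Amikacin (4 μg/mL) ≤ 4 μg/mL ⇒ susceptible
Daptomycin 0.03 μg/mL: ≤ 8 μg/mL — Susceptible
Moxifloxacin (64 μg/mL) in 32–64 μg/mL — Intermediate
Cefuroxime: 0.12 μg/mL is ≤ 16 μg/mL → S
Imipenem: 0.12 μg/mL is ≤ 16 μg/mL — S
Intermediate: 1/9

1 of 9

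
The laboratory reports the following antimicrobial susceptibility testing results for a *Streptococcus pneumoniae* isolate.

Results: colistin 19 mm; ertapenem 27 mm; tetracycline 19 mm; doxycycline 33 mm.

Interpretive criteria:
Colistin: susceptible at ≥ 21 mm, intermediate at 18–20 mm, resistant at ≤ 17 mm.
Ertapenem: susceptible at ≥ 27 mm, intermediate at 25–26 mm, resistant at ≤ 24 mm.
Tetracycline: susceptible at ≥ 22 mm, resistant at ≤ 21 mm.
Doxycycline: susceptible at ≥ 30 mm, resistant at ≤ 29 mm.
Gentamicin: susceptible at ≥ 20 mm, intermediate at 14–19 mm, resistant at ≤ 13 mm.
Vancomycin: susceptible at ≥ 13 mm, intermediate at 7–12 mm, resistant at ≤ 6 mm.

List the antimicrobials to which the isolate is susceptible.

Colistin (19 mm) in 18–20 mm — intermediate
Ertapenem: 27 mm is ≥ 27 mm → susceptible
Tetracycline (19 mm) ≤ 21 mm → resistant
Doxycycline 33 mm: ≥ 30 mm → S

ertapenem, doxycycline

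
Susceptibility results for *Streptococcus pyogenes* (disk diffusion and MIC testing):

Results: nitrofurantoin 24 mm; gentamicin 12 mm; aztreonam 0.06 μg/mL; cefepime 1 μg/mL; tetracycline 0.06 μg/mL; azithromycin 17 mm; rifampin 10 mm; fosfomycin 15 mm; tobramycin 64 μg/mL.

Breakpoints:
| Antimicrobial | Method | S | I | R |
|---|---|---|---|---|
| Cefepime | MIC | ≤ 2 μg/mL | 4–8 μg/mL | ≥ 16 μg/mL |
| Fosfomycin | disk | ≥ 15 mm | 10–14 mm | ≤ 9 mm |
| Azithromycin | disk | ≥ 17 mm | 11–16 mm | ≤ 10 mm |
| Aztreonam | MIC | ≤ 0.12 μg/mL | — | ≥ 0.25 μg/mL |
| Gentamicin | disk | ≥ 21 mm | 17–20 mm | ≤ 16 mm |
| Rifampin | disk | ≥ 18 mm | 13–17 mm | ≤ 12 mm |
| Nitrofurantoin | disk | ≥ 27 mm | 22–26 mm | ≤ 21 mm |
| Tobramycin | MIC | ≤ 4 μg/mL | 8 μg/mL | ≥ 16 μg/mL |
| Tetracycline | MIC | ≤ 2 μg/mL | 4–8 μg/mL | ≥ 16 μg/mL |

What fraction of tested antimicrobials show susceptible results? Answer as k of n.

Nitrofurantoin: 24 mm is in 22–26 mm → I
Gentamicin: 12 mm is ≤ 16 mm — R
Aztreonam 0.06 μg/mL: ≤ 0.12 μg/mL ⇒ Susceptible
Cefepime (1 μg/mL) ≤ 2 μg/mL ⇒ susceptible
Tetracycline: 0.06 μg/mL is ≤ 2 μg/mL — susceptible
Azithromycin: 17 mm is ≥ 17 mm — susceptible
Rifampin: 10 mm is ≤ 12 mm → Resistant
Fosfomycin 15 mm: ≥ 15 mm ⇒ S
Tobramycin 64 μg/mL: ≥ 16 μg/mL → R
Susceptible: 5/9

5 of 9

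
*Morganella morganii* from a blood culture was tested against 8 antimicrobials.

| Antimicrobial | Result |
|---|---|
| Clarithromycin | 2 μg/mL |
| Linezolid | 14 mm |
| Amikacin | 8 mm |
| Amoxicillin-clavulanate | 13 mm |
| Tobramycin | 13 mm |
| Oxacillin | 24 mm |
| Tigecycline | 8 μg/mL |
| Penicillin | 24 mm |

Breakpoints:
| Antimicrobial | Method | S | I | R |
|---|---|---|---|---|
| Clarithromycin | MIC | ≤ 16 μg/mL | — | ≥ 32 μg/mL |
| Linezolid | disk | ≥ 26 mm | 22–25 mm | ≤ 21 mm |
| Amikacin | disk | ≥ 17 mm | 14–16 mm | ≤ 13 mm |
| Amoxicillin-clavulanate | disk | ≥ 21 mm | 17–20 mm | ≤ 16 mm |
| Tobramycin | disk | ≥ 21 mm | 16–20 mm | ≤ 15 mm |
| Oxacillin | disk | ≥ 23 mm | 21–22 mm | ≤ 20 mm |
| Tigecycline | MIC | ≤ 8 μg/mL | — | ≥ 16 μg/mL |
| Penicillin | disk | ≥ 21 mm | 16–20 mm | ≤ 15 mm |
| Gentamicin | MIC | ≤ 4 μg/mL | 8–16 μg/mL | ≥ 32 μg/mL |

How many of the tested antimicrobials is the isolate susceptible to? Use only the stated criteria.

4

Clarithromycin: 2 μg/mL is ≤ 16 μg/mL → S
Linezolid: 14 mm is ≤ 21 mm ⇒ Resistant
Amikacin (8 mm) ≤ 13 mm ⇒ Resistant
Amoxicillin-clavulanate: 13 mm is ≤ 16 mm — R
Tobramycin 13 mm: ≤ 15 mm → resistant
Oxacillin (24 mm) ≥ 23 mm → susceptible
Tigecycline 8 μg/mL: ≤ 8 μg/mL — S
Penicillin 24 mm: ≥ 21 mm — Susceptible
Susceptible: 4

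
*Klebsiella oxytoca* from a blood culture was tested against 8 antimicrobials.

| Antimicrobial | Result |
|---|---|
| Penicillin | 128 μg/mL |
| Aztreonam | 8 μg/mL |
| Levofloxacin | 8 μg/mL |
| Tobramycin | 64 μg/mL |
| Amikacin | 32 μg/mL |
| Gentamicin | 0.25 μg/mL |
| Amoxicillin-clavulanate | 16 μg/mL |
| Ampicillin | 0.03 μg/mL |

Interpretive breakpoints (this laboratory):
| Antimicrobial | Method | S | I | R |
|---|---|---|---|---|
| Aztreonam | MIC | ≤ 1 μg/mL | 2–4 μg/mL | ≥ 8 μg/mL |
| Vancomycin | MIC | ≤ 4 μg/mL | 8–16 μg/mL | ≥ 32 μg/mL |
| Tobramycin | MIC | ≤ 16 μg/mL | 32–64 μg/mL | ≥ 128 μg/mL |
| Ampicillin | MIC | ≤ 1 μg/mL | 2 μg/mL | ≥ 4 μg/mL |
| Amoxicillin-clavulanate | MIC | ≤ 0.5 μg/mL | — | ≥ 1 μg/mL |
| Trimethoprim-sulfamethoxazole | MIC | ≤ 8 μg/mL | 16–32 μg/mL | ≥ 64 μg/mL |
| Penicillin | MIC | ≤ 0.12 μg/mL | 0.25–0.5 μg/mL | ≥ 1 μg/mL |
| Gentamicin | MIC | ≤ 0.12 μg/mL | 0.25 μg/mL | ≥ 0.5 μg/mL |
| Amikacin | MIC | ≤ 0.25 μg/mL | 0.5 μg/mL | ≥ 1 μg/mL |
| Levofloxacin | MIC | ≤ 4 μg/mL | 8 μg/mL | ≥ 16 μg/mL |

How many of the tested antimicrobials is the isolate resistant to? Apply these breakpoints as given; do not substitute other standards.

Penicillin: 128 μg/mL is ≥ 1 μg/mL — R
Aztreonam 8 μg/mL: ≥ 8 μg/mL ⇒ resistant
Levofloxacin: 8 μg/mL is = 8 μg/mL → I
Tobramycin (64 μg/mL) in 32–64 μg/mL — I
Amikacin: 32 μg/mL is ≥ 1 μg/mL → resistant
Gentamicin (0.25 μg/mL) = 0.25 μg/mL → I
Amoxicillin-clavulanate (16 μg/mL) ≥ 1 μg/mL — R
Ampicillin (0.03 μg/mL) ≤ 1 μg/mL — S
Resistant: 4

4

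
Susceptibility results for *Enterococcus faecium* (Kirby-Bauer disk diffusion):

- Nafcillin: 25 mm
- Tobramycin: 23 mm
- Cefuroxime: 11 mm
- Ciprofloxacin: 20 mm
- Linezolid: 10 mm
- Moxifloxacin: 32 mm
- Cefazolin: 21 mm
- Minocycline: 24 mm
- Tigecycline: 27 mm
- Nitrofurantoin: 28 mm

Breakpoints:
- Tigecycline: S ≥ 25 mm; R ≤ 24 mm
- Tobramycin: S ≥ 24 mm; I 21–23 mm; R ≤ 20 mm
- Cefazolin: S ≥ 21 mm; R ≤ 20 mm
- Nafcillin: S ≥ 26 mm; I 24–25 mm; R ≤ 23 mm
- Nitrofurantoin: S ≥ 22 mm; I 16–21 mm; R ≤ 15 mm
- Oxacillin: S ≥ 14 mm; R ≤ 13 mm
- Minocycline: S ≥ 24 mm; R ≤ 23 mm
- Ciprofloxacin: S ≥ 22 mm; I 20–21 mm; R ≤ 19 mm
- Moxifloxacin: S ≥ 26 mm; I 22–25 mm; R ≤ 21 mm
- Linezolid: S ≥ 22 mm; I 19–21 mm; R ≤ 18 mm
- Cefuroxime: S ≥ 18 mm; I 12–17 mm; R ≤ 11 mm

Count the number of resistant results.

Nafcillin 25 mm: in 24–25 mm ⇒ I
Tobramycin (23 mm) in 21–23 mm — Intermediate
Cefuroxime (11 mm) ≤ 11 mm → resistant
Ciprofloxacin 20 mm: in 20–21 mm — intermediate
Linezolid 10 mm: ≤ 18 mm ⇒ R
Moxifloxacin 32 mm: ≥ 26 mm — Susceptible
Cefazolin: 21 mm is ≥ 21 mm → S
Minocycline (24 mm) ≥ 24 mm — Susceptible
Tigecycline 27 mm: ≥ 25 mm ⇒ susceptible
Nitrofurantoin: 28 mm is ≥ 22 mm — susceptible
Resistant: 2

2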